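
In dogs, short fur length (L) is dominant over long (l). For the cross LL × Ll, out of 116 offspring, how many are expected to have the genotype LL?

Punnett square for LL × Ll:
Offspring genotypes: 2 LL, 2 Ll
Total offspring: 4
Count with target: 2
Probability: 2/4 = 1/2
Expected count = 1/2 × 116 = 58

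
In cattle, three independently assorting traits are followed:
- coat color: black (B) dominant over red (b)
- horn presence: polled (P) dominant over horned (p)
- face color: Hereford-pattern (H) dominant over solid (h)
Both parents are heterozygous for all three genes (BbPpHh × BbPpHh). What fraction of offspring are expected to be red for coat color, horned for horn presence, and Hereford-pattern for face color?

Trihybrid cross: BbPpHh × BbPpHh
Each trait segregates independently with a 3:1 phenotypic ratio, so each gene contributes 3/4 (dominant) or 1/4 (recessive).
Target: red (coat color), horned (horn presence), Hereford-pattern (face color)
Probability = product of independent per-trait probabilities
= 1/4 × 1/4 × 3/4 = 3/64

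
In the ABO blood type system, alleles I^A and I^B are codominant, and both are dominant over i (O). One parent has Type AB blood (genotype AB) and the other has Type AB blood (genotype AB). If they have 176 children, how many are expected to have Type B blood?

Cross: AB × AB
Possible offspring genotypes: 1 AA, 2 AB, 1 BB
Blood type counts: 1 Type A, 2 Type AB, 1 Type B
Probability of Type B: 1/4
Expected count = 1/4 × 176 = 44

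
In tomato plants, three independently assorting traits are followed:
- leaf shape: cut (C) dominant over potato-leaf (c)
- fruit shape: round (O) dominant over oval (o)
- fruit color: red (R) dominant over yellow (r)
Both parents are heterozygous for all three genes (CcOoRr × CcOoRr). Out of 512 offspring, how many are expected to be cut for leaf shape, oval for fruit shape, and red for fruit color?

Trihybrid cross: CcOoRr × CcOoRr
Each trait segregates independently with a 3:1 phenotypic ratio, so each gene contributes 3/4 (dominant) or 1/4 (recessive).
Target: cut (leaf shape), oval (fruit shape), red (fruit color)
Probability = product of independent per-trait probabilities
= 3/4 × 1/4 × 3/4 = 9/64
Expected count = 9/64 × 512 = 72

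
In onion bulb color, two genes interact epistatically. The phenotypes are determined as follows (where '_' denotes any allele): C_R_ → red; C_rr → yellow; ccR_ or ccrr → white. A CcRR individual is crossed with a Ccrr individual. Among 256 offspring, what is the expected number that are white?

Cross: CcRR × Ccrr — consider each gene separately:
C gene: Cc × Cc → 1 CC, 2 Cc, 1 cc → 3 C_ : 1 cc (out of 4)
R gene: RR × rr → 4 Rr → 4 R_ (out of 4)
Genotype classes (out of 4 × 4 = 16): C_R_ = 3×4 = 12; ccR_ = 1×4 = 4
Apply the phenotype rules: C_R_ (12) → red; ccR_ (4) → white
Phenotype counts (out of 16): 12 red, 4 white
white: 4 out of 16 → fraction 1/4
Expected count = 1/4 × 256 = 64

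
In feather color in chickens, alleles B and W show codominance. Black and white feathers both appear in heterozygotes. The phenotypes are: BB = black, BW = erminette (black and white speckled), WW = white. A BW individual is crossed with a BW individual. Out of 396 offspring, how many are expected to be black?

Punnett square for BW × BW:
Offspring genotypes: 1 BB, 2 BW, 1 WW
Phenotype counts: 1 black, 2 erminette (black and white speckled), 1 white
black: 1 out of 4 → fraction 1/4
Expected count = 1/4 × 396 = 99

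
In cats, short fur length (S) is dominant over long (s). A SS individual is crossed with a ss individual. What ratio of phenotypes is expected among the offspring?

Punnett square for SS × ss:
Offspring genotypes: 4 Ss
short: 4, long: 0
Ratio: all short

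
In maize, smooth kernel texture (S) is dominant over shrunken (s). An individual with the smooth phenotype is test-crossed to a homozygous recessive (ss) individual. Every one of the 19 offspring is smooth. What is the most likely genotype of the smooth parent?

Test cross: ? × ss
All offspring are smooth.
If the unknown parent were heterozygous (Ss), about half of 19 offspring would be shrunken; none are. The unknown parent is most likely homozygous dominant (SS).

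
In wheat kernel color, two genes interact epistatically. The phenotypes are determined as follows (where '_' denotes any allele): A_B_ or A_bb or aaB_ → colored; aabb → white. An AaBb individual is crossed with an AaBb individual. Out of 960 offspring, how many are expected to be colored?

Cross: AaBb × AaBb — consider each gene separately:
A gene: Aa × Aa → 1 AA, 2 Aa, 1 aa → 3 A_ : 1 aa (out of 4)
B gene: Bb × Bb → 1 BB, 2 Bb, 1 bb → 3 B_ : 1 bb (out of 4)
Genotype classes (out of 4 × 4 = 16): A_B_ = 3×3 = 9; A_bb = 3×1 = 3; aaB_ = 1×3 = 3; aabb = 1×1 = 1
Apply the phenotype rules: A_B_ (9) + A_bb (3) + aaB_ (3) → colored; aabb (1) → white
Phenotype counts (out of 16): 15 colored, 1 white
colored: 15 out of 16 → fraction 15/16
Expected count = 15/16 × 960 = 900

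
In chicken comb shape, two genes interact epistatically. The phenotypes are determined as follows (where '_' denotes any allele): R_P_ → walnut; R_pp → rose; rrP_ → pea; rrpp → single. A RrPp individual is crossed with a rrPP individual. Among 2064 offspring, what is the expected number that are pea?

Cross: RrPp × rrPP — consider each gene separately:
R gene: Rr × rr → 2 Rr, 2 rr → 2 R_ : 2 rr (out of 4)
P gene: Pp × PP → 2 PP, 2 Pp → 4 P_ (out of 4)
Genotype classes (out of 4 × 4 = 16): R_P_ = 2×4 = 8; rrP_ = 2×4 = 8
Apply the phenotype rules: R_P_ (8) → walnut; rrP_ (8) → pea
Phenotype counts (out of 16): 8 walnut, 8 pea
pea: 8 out of 16 → fraction 1/2
Expected count = 1/2 × 2064 = 1032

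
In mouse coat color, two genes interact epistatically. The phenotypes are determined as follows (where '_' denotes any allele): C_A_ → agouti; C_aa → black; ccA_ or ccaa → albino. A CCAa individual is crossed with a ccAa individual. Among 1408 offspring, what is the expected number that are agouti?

Cross: CCAa × ccAa — consider each gene separately:
C gene: CC × cc → 4 Cc → 4 C_ (out of 4)
A gene: Aa × Aa → 1 AA, 2 Aa, 1 aa → 3 A_ : 1 aa (out of 4)
Genotype classes (out of 4 × 4 = 16): C_A_ = 4×3 = 12; C_aa = 4×1 = 4
Apply the phenotype rules: C_A_ (12) → agouti; C_aa (4) → black
Phenotype counts (out of 16): 12 agouti, 4 black
agouti: 12 out of 16 → fraction 3/4
Expected count = 3/4 × 1408 = 1056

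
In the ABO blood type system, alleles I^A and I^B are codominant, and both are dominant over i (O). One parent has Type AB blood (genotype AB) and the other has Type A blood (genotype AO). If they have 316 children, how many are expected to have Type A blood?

Cross: AB × AO
Possible offspring genotypes: 1 AA, 1 AO, 1 AB, 1 BO
Blood type counts: 2 Type A, 1 Type AB, 1 Type B
Probability of Type A: 2/4 = 1/2
Expected count = 1/2 × 316 = 158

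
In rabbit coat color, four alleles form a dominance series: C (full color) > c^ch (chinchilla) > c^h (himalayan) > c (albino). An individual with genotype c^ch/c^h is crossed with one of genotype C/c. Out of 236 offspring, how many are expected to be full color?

Cross: c^ch/c^h × C/c
Allele dominance: C > c^ch > c^h > c
Offspring genotypes: 1 C/c^ch, 1 c^ch/c, 1 C/c^h, 1 c^h/c
Phenotype counts: 2 full color, 1 chinchilla, 1 himalayan
full color: 2 out of 4 → fraction 1/2
Expected count = 1/2 × 236 = 118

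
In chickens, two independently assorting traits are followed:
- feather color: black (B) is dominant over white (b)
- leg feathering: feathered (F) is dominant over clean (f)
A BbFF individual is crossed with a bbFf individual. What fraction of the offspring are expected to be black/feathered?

Dihybrid cross BbFF × bbFf — consider each gene separately:
feather color: Bb × bb → 2 Bb, 2 bb → 2 B_ : 2 bb (out of 4)
leg feathering: FF × Ff → 2 FF, 2 Ff → 4 F_ (out of 4)
Combine (counts out of 4 × 4 = 16): black/feathered (B_F_) = 2×4 = 8; white/feathered (bbF_) = 2×4 = 8
Phenotype counts (out of 16): 8 black/feathered, 8 white/feathered
black/feathered: 8 out of 16
Probability: 8/16 = 1/2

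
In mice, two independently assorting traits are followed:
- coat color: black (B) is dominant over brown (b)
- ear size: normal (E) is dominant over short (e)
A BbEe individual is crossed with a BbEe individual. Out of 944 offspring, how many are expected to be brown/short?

Dihybrid cross BbEe × BbEe — consider each gene separately:
coat color: Bb × Bb → 1 BB, 2 Bb, 1 bb → 3 B_ : 1 bb (out of 4)
ear size: Ee × Ee → 1 EE, 2 Ee, 1 ee → 3 E_ : 1 ee (out of 4)
Combine (counts out of 4 × 4 = 16): black/normal (B_E_) = 3×3 = 9; black/short (B_ee) = 3×1 = 3; brown/normal (bbE_) = 1×3 = 3; brown/short (bbee) = 1×1 = 1
Phenotype counts (out of 16): 9 black/normal, 3 black/short, 3 brown/normal, 1 brown/short
brown/short: 1 out of 16 → fraction 1/16
Expected count = 1/16 × 944 = 59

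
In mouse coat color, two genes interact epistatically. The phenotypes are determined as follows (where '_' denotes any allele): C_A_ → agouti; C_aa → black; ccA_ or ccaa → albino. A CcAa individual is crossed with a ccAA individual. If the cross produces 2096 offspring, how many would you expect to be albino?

Cross: CcAa × ccAA — consider each gene separately:
C gene: Cc × cc → 2 Cc, 2 cc → 2 C_ : 2 cc (out of 4)
A gene: Aa × AA → 2 AA, 2 Aa → 4 A_ (out of 4)
Genotype classes (out of 4 × 4 = 16): C_A_ = 2×4 = 8; ccA_ = 2×4 = 8
Apply the phenotype rules: C_A_ (8) → agouti; ccA_ (8) → albino
Phenotype counts (out of 16): 8 agouti, 8 albino
albino: 8 out of 16 → fraction 1/2
Expected count = 1/2 × 2096 = 1048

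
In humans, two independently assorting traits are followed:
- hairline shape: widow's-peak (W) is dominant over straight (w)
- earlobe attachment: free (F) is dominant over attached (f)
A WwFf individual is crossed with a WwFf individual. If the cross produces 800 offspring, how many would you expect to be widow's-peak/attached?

Dihybrid cross WwFf × WwFf — consider each gene separately:
hairline shape: Ww × Ww → 1 WW, 2 Ww, 1 ww → 3 W_ : 1 ww (out of 4)
earlobe attachment: Ff × Ff → 1 FF, 2 Ff, 1 ff → 3 F_ : 1 ff (out of 4)
Combine (counts out of 4 × 4 = 16): widow's-peak/free (W_F_) = 3×3 = 9; widow's-peak/attached (W_ff) = 3×1 = 3; straight/free (wwF_) = 1×3 = 3; straight/attached (wwff) = 1×1 = 1
Phenotype counts (out of 16): 9 widow's-peak/free, 3 widow's-peak/attached, 3 straight/free, 1 straight/attached
widow's-peak/attached: 3 out of 16 → fraction 3/16
Expected count = 3/16 × 800 = 150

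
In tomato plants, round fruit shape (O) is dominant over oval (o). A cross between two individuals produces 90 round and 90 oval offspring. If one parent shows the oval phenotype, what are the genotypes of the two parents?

Observed offspring: 90 round, 90 oval
The observed ratio simplifies to 1:1. One parent shows oval, so its genotype must be oo. A 1:1 offspring split requires the other parent to be heterozygous (Oo).
Parent genotypes: oo × Oo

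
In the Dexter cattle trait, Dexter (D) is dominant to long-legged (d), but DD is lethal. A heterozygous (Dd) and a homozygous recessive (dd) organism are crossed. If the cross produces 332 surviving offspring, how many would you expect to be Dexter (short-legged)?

Cross: Dd × dd
Punnett square offspring (before lethality): 2 Dd, 2 dd
No DD offspring are produced in this cross.
Dexter (short-legged): 2 out of 4 → fraction 1/2
Expected count = 1/2 × 332 = 166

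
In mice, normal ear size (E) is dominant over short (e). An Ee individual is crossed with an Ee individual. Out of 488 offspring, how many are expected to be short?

Punnett square for Ee × Ee:
Offspring genotypes: 1 EE, 2 Ee, 1 ee
normal: 3, short: 1
short: 1 out of 4 → fraction 1/4
Expected count = 1/4 × 488 = 122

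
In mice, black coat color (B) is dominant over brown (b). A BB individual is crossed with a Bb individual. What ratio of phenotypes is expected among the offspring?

Punnett square for BB × Bb:
Offspring genotypes: 2 BB, 2 Bb
black: 4, brown: 0
Ratio: all black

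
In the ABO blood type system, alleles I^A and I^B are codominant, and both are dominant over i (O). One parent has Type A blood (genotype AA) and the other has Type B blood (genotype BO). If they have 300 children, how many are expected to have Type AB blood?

Cross: AA × BO
Possible offspring genotypes: 2 AB, 2 AO
Blood type counts: 2 Type AB, 2 Type A
Probability of Type AB: 2/4 = 1/2
Expected count = 1/2 × 300 = 150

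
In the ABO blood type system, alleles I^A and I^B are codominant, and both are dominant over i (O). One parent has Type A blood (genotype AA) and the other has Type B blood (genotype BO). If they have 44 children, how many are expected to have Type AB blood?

Cross: AA × BO
Possible offspring genotypes: 2 AB, 2 AO
Blood type counts: 2 Type AB, 2 Type A
Probability of Type AB: 2/4 = 1/2
Expected count = 1/2 × 44 = 22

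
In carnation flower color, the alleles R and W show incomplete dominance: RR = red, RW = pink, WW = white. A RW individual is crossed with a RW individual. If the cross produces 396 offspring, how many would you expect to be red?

Punnett square for RW × RW:
Offspring genotypes: 1 RR, 2 RW, 1 WW
Phenotype counts: 1 red, 2 pink, 1 white
red: 1 out of 4 → fraction 1/4
Expected count = 1/4 × 396 = 99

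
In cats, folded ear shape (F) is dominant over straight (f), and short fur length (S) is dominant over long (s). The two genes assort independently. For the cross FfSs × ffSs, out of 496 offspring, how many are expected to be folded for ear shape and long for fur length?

Dihybrid cross FfSs × ffSs — consider each gene separately:
ear shape: Ff × ff → 2 Ff, 2 ff → 2 F_ : 2 ff (out of 4)
fur length: Ss × Ss → 1 SS, 2 Ss, 1 ss → 3 S_ : 1 ss (out of 4)
Looking for: folded (F_) and long (ss)
P(folded) = 2/4, P(long) = 1/4
P(both) = 2/4 × 1/4 = 2/16 = 1/8
Expected count = 1/8 × 496 = 62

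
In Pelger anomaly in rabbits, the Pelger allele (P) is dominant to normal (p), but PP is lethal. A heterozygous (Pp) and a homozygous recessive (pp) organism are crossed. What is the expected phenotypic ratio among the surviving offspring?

Cross: Pp × pp
Punnett square offspring (before lethality): 2 Pp, 2 pp
No PP offspring are produced in this cross.
Ratio: 1 Pelger : 1 normal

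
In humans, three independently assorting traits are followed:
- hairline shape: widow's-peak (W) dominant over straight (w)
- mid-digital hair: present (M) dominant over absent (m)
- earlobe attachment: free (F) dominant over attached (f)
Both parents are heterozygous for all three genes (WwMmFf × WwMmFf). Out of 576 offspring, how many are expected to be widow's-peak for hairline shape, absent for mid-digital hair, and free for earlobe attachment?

Trihybrid cross: WwMmFf × WwMmFf
Each trait segregates independently with a 3:1 phenotypic ratio, so each gene contributes 3/4 (dominant) or 1/4 (recessive).
Target: widow's-peak (hairline shape), absent (mid-digital hair), free (earlobe attachment)
Probability = product of independent per-trait probabilities
= 3/4 × 1/4 × 3/4 = 9/64
Expected count = 9/64 × 576 = 81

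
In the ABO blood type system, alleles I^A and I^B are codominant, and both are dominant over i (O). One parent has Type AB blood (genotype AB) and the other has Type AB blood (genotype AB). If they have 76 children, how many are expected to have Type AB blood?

Cross: AB × AB
Possible offspring genotypes: 1 AA, 2 AB, 1 BB
Blood type counts: 1 Type A, 2 Type AB, 1 Type B
Probability of Type AB: 2/4 = 1/2
Expected count = 1/2 × 76 = 38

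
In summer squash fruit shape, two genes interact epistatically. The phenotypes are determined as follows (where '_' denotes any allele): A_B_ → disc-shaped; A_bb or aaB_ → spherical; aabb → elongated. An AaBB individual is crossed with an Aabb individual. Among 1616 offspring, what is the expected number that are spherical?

Cross: AaBB × Aabb — consider each gene separately:
A gene: Aa × Aa → 1 AA, 2 Aa, 1 aa → 3 A_ : 1 aa (out of 4)
B gene: BB × bb → 4 Bb → 4 B_ (out of 4)
Genotype classes (out of 4 × 4 = 16): A_B_ = 3×4 = 12; aaB_ = 1×4 = 4
Apply the phenotype rules: A_B_ (12) → disc-shaped; aaB_ (4) → spherical
Phenotype counts (out of 16): 12 disc-shaped, 4 spherical
spherical: 4 out of 16 → fraction 1/4
Expected count = 1/4 × 1616 = 404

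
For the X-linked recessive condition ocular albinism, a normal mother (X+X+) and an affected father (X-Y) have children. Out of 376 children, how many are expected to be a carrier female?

Cross: X+X+ × X-Y
Offspring: 2 X+X-, 2 X+Y
Probability of a carrier female: 2/4 = 1/2
Expected count = 1/2 × 376 = 188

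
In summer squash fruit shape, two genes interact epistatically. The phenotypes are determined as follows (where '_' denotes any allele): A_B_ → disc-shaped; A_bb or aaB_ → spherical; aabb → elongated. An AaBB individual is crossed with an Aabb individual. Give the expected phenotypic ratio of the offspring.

Cross: AaBB × Aabb — consider each gene separately:
A gene: Aa × Aa → 1 AA, 2 Aa, 1 aa → 3 A_ : 1 aa (out of 4)
B gene: BB × bb → 4 Bb → 4 B_ (out of 4)
Genotype classes (out of 4 × 4 = 16): A_B_ = 3×4 = 12; aaB_ = 1×4 = 4
Apply the phenotype rules: A_B_ (12) → disc-shaped; aaB_ (4) → spherical
Phenotype counts (out of 16): 12 disc-shaped, 4 spherical
Ratio: 3 disc-shaped : 1 spherical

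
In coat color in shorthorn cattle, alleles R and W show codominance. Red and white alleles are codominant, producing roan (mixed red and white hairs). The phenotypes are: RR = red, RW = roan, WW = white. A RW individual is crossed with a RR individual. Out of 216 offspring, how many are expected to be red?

Punnett square for RW × RR:
Offspring genotypes: 2 RR, 2 RW
Phenotype counts: 2 red, 2 roan
red: 2 out of 4 → fraction 1/2
Expected count = 1/2 × 216 = 108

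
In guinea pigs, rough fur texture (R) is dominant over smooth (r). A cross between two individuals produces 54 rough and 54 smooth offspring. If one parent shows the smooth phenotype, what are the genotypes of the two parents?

Observed offspring: 54 rough, 54 smooth
The observed ratio simplifies to 1:1. One parent shows smooth, so its genotype must be rr. A 1:1 offspring split requires the other parent to be heterozygous (Rr).
Parent genotypes: rr × Rr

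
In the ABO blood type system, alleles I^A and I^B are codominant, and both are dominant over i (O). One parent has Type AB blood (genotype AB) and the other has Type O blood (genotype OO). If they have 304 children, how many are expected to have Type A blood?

Cross: AB × OO
Possible offspring genotypes: 2 AO, 2 BO
Blood type counts: 2 Type A, 2 Type B
Probability of Type A: 2/4 = 1/2
Expected count = 1/2 × 304 = 152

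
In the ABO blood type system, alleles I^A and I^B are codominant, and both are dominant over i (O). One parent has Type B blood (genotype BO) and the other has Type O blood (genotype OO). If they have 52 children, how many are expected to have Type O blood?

Cross: BO × OO
Possible offspring genotypes: 2 BO, 2 OO
Blood type counts: 2 Type B, 2 Type O
Probability of Type O: 2/4 = 1/2
Expected count = 1/2 × 52 = 26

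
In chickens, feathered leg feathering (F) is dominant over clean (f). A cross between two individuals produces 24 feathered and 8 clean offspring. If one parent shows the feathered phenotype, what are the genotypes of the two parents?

Observed offspring: 24 feathered, 8 clean
The observed ratio simplifies to 3:1. Clean (ff) offspring appear, so each parent must contribute one f allele. The parent stated to show feathered carries F, so it is Ff. The other parent is then either Ff or ff: Ff × ff would give a 1:1 split, whereas Ff × Ff gives 3:1 — matching the data. So both parents are heterozygous (Ff × Ff).
Parent genotypes: Ff × Ff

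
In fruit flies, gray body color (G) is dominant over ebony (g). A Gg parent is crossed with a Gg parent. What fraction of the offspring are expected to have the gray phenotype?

Punnett square for Gg × Gg:
Offspring genotypes: 1 GG, 2 Gg, 1 gg
Total offspring: 4
Count with target: 3
Probability: 3/4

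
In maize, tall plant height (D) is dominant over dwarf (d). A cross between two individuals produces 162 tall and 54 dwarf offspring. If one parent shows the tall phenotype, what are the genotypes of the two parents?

Observed offspring: 162 tall, 54 dwarf
The observed ratio simplifies to 3:1. Dwarf (dd) offspring appear, so each parent must contribute one d allele. The parent stated to show tall carries D, so it is Dd. The other parent is then either Dd or dd: Dd × dd would give a 1:1 split, whereas Dd × Dd gives 3:1 — matching the data. So both parents are heterozygous (Dd × Dd).
Parent genotypes: Dd × Dd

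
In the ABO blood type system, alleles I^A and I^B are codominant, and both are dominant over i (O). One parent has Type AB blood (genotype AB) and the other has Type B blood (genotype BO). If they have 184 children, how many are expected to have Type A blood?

Cross: AB × BO
Possible offspring genotypes: 1 AB, 1 AO, 1 BB, 1 BO
Blood type counts: 1 Type AB, 1 Type A, 2 Type B
Probability of Type A: 1/4
Expected count = 1/4 × 184 = 46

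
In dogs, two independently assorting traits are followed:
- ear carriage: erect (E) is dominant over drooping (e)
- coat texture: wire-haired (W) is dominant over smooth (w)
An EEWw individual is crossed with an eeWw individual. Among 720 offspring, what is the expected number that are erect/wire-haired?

Dihybrid cross EEWw × eeWw — consider each gene separately:
ear carriage: EE × ee → 4 Ee → 4 E_ (out of 4)
coat texture: Ww × Ww → 1 WW, 2 Ww, 1 ww → 3 W_ : 1 ww (out of 4)
Combine (counts out of 4 × 4 = 16): erect/wire-haired (E_W_) = 4×3 = 12; erect/smooth (E_ww) = 4×1 = 4
Phenotype counts (out of 16): 12 erect/wire-haired, 4 erect/smooth
erect/wire-haired: 12 out of 16 → fraction 3/4
Expected count = 3/4 × 720 = 540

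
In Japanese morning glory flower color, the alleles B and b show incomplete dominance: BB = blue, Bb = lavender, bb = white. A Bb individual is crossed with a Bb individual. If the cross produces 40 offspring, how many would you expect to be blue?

Punnett square for Bb × Bb:
Offspring genotypes: 1 BB, 2 Bb, 1 bb
Phenotype counts: 1 blue, 2 lavender, 1 white
blue: 1 out of 4 → fraction 1/4
Expected count = 1/4 × 40 = 10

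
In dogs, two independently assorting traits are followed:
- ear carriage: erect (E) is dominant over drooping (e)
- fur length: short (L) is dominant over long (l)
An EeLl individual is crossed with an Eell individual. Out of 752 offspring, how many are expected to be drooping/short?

Dihybrid cross EeLl × Eell — consider each gene separately:
ear carriage: Ee × Ee → 1 EE, 2 Ee, 1 ee → 3 E_ : 1 ee (out of 4)
fur length: Ll × ll → 2 Ll, 2 ll → 2 L_ : 2 ll (out of 4)
Combine (counts out of 4 × 4 = 16): erect/short (E_L_) = 3×2 = 6; erect/long (E_ll) = 3×2 = 6; drooping/short (eeL_) = 1×2 = 2; drooping/long (eell) = 1×2 = 2
Phenotype counts (out of 16): 6 erect/short, 6 erect/long, 2 drooping/short, 2 drooping/long
drooping/short: 2 out of 16 → fraction 1/8
Expected count = 1/8 × 752 = 94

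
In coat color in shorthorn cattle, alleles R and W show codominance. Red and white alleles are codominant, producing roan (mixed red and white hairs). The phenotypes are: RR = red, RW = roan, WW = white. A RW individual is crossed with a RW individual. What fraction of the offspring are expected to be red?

Punnett square for RW × RW:
Offspring genotypes: 1 RR, 2 RW, 1 WW
Phenotype counts: 1 red, 2 roan, 1 white
red: 1 out of 4
Probability: 1/4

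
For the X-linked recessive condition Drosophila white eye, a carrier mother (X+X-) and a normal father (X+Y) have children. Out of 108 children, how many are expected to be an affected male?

Cross: X+X- × X+Y
Offspring: 1 X+X+, 1 X+Y, 1 X+X-, 1 X-Y
Probability of an affected male: 1/4
Expected count = 1/4 × 108 = 27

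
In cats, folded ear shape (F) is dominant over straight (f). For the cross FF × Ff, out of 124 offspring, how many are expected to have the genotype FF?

Punnett square for FF × Ff:
Offspring genotypes: 2 FF, 2 Ff
Total offspring: 4
Count with target: 2
Probability: 2/4 = 1/2
Expected count = 1/2 × 124 = 62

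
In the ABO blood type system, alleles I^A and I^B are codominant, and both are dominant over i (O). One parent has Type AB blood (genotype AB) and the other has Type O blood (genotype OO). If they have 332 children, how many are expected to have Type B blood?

Cross: AB × OO
Possible offspring genotypes: 2 AO, 2 BO
Blood type counts: 2 Type A, 2 Type B
Probability of Type B: 2/4 = 1/2
Expected count = 1/2 × 332 = 166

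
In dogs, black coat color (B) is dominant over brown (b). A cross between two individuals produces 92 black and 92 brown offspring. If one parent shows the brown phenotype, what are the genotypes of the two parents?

Observed offspring: 92 black, 92 brown
The observed ratio simplifies to 1:1. One parent shows brown, so its genotype must be bb. A 1:1 offspring split requires the other parent to be heterozygous (Bb).
Parent genotypes: bb × Bb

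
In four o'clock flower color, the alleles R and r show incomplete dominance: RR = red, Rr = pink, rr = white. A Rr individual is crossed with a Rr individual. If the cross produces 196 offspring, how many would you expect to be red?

Punnett square for Rr × Rr:
Offspring genotypes: 1 RR, 2 Rr, 1 rr
Phenotype counts: 1 red, 2 pink, 1 white
red: 1 out of 4 → fraction 1/4
Expected count = 1/4 × 196 = 49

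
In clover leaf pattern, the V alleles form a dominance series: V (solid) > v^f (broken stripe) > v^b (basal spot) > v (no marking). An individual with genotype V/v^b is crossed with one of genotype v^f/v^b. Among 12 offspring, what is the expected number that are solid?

Cross: V/v^b × v^f/v^b
Allele dominance: V > v^f > v^b > v
Offspring genotypes: 1 V/v^f, 1 V/v^b, 1 v^f/v^b, 1 v^b/v^b
Phenotype counts: 2 solid, 1 broken stripe, 1 basal spot
solid: 2 out of 4 → fraction 1/2
Expected count = 1/2 × 12 = 6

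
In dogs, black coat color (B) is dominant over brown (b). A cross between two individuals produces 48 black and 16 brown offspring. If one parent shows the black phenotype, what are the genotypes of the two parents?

Observed offspring: 48 black, 16 brown
The observed ratio simplifies to 3:1. Brown (bb) offspring appear, so each parent must contribute one b allele. The parent stated to show black carries B, so it is Bb. The other parent is then either Bb or bb: Bb × bb would give a 1:1 split, whereas Bb × Bb gives 3:1 — matching the data. So both parents are heterozygous (Bb × Bb).
Parent genotypes: Bb × Bb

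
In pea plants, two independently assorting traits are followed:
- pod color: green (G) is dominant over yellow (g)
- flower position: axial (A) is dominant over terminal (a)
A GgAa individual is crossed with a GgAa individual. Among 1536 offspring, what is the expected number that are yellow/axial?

Dihybrid cross GgAa × GgAa — consider each gene separately:
pod color: Gg × Gg → 1 GG, 2 Gg, 1 gg → 3 G_ : 1 gg (out of 4)
flower position: Aa × Aa → 1 AA, 2 Aa, 1 aa → 3 A_ : 1 aa (out of 4)
Combine (counts out of 4 × 4 = 16): green/axial (G_A_) = 3×3 = 9; green/terminal (G_aa) = 3×1 = 3; yellow/axial (ggA_) = 1×3 = 3; yellow/terminal (ggaa) = 1×1 = 1
Phenotype counts (out of 16): 9 green/axial, 3 green/terminal, 3 yellow/axial, 1 yellow/terminal
yellow/axial: 3 out of 16 → fraction 3/16
Expected count = 3/16 × 1536 = 288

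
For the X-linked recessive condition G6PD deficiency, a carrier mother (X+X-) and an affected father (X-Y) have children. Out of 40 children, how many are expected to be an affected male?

Cross: X+X- × X-Y
Offspring: 1 X+X-, 1 X+Y, 1 X-X-, 1 X-Y
Probability of an affected male: 1/4
Expected count = 1/4 × 40 = 10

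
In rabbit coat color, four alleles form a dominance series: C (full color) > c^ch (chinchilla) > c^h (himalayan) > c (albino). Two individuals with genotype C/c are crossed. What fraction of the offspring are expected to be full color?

Cross: C/c × C/c
Allele dominance: C > c^ch > c^h > c
Offspring genotypes: 1 C/C, 2 C/c, 1 c/c
Phenotype counts: 3 full color, 1 albino
full color: 3 out of 4
Probability: 3/4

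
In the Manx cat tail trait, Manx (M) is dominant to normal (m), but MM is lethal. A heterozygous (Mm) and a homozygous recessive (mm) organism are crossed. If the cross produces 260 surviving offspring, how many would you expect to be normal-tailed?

Cross: Mm × mm
Punnett square offspring (before lethality): 2 Mm, 2 mm
No MM offspring are produced in this cross.
normal-tailed: 2 out of 4 → fraction 1/2
Expected count = 1/2 × 260 = 130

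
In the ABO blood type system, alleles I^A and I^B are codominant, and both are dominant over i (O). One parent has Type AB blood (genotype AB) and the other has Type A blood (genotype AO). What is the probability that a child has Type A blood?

Cross: AB × AO
Possible offspring genotypes: 1 AA, 1 AO, 1 AB, 1 BO
Blood type counts: 2 Type A, 1 Type AB, 1 Type B
Probability of Type A: 2/4 = 1/2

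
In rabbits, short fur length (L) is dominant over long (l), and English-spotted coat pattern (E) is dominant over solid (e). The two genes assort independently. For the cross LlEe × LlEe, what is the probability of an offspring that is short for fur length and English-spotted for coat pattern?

Dihybrid cross LlEe × LlEe — consider each gene separately:
fur length: Ll × Ll → 1 LL, 2 Ll, 1 ll → 3 L_ : 1 ll (out of 4)
coat pattern: Ee × Ee → 1 EE, 2 Ee, 1 ee → 3 E_ : 1 ee (out of 4)
Looking for: short (L_) and English-spotted (E_)
P(short) = 3/4, P(English-spotted) = 3/4
P(both) = 3/4 × 3/4 = 9/16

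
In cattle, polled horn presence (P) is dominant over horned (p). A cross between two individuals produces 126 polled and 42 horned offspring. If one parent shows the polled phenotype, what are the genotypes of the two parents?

Observed offspring: 126 polled, 42 horned
The observed ratio simplifies to 3:1. Horned (pp) offspring appear, so each parent must contribute one p allele. The parent stated to show polled carries P, so it is Pp. The other parent is then either Pp or pp: Pp × pp would give a 1:1 split, whereas Pp × Pp gives 3:1 — matching the data. So both parents are heterozygous (Pp × Pp).
Parent genotypes: Pp × Pp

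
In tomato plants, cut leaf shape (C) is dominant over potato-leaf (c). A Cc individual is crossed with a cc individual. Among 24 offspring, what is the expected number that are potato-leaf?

Punnett square for Cc × cc:
Offspring genotypes: 2 Cc, 2 cc
cut: 2, potato-leaf: 2
potato-leaf: 2 out of 4 → fraction 1/2
Expected count = 1/2 × 24 = 12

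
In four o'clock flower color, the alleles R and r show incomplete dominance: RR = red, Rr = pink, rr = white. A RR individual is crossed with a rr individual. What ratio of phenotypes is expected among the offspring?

Punnett square for RR × rr:
Offspring genotypes: 4 Rr
Phenotype counts: 4 pink
Ratio: all pink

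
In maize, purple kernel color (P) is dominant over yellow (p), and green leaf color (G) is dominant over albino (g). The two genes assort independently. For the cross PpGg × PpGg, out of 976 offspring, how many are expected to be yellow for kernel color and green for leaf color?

Dihybrid cross PpGg × PpGg — consider each gene separately:
kernel color: Pp × Pp → 1 PP, 2 Pp, 1 pp → 3 P_ : 1 pp (out of 4)
leaf color: Gg × Gg → 1 GG, 2 Gg, 1 gg → 3 G_ : 1 gg (out of 4)
Looking for: yellow (pp) and green (G_)
P(yellow) = 1/4, P(green) = 3/4
P(both) = 1/4 × 3/4 = 3/16
Expected count = 3/16 × 976 = 183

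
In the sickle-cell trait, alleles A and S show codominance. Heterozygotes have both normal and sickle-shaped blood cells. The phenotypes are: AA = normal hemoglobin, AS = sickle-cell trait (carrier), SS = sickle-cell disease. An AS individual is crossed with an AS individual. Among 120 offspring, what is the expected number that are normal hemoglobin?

Punnett square for AS × AS:
Offspring genotypes: 1 AA, 2 AS, 1 SS
Phenotype counts: 1 normal hemoglobin, 2 sickle-cell trait (carrier), 1 sickle-cell disease
normal hemoglobin: 1 out of 4 → fraction 1/4
Expected count = 1/4 × 120 = 30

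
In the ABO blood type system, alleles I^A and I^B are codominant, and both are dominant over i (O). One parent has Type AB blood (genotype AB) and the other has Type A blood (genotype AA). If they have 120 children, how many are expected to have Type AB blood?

Cross: AB × AA
Possible offspring genotypes: 2 AA, 2 AB
Blood type counts: 2 Type A, 2 Type AB
Probability of Type AB: 2/4 = 1/2
Expected count = 1/2 × 120 = 60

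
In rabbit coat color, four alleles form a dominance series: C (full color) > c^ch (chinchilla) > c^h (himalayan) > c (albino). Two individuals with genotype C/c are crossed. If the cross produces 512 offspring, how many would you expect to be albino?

Cross: C/c × C/c
Allele dominance: C > c^ch > c^h > c
Offspring genotypes: 1 C/C, 2 C/c, 1 c/c
Phenotype counts: 3 full color, 1 albino
albino: 1 out of 4 → fraction 1/4
Expected count = 1/4 × 512 = 128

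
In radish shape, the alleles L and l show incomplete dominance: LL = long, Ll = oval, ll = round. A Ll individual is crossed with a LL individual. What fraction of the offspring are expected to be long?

Punnett square for Ll × LL:
Offspring genotypes: 2 LL, 2 Ll
Phenotype counts: 2 long, 2 oval
long: 2 out of 4
Probability: 2/4 = 1/2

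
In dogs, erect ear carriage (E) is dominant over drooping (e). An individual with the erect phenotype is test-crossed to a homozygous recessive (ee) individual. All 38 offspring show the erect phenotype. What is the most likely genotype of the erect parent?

Test cross: ? × ee
All offspring are erect.
If the unknown parent were heterozygous (Ee), about half of 38 offspring would be drooping; none are. The unknown parent is most likely homozygous dominant (EE).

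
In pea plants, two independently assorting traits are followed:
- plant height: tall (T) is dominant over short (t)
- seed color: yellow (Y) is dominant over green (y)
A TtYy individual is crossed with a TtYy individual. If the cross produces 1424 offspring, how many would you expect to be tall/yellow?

Dihybrid cross TtYy × TtYy — consider each gene separately:
plant height: Tt × Tt → 1 TT, 2 Tt, 1 tt → 3 T_ : 1 tt (out of 4)
seed color: Yy × Yy → 1 YY, 2 Yy, 1 yy → 3 Y_ : 1 yy (out of 4)
Combine (counts out of 4 × 4 = 16): tall/yellow (T_Y_) = 3×3 = 9; tall/green (T_yy) = 3×1 = 3; short/yellow (ttY_) = 1×3 = 3; short/green (ttyy) = 1×1 = 1
Phenotype counts (out of 16): 9 tall/yellow, 3 tall/green, 3 short/yellow, 1 short/green
tall/yellow: 9 out of 16 → fraction 9/16
Expected count = 9/16 × 1424 = 801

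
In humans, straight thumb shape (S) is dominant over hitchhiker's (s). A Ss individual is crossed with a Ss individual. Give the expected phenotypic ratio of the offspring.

Punnett square for Ss × Ss:
Offspring genotypes: 1 SS, 2 Ss, 1 ss
straight: 3, hitchhiker's: 1
Ratio: 3:1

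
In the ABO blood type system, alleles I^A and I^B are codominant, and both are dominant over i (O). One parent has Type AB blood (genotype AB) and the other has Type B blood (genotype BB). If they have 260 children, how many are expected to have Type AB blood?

Cross: AB × BB
Possible offspring genotypes: 2 AB, 2 BB
Blood type counts: 2 Type AB, 2 Type B
Probability of Type AB: 2/4 = 1/2
Expected count = 1/2 × 260 = 130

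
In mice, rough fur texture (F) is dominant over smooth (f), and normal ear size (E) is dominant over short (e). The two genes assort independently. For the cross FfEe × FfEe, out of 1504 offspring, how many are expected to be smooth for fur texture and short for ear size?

Dihybrid cross FfEe × FfEe — consider each gene separately:
fur texture: Ff × Ff → 1 FF, 2 Ff, 1 ff → 3 F_ : 1 ff (out of 4)
ear size: Ee × Ee → 1 EE, 2 Ee, 1 ee → 3 E_ : 1 ee (out of 4)
Looking for: smooth (ff) and short (ee)
P(smooth) = 1/4, P(short) = 1/4
P(both) = 1/4 × 1/4 = 1/16
Expected count = 1/16 × 1504 = 94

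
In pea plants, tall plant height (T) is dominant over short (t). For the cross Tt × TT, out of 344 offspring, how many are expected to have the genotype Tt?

Punnett square for Tt × TT:
Offspring genotypes: 2 TT, 2 Tt
Total offspring: 4
Count with target: 2
Probability: 2/4 = 1/2
Expected count = 1/2 × 344 = 172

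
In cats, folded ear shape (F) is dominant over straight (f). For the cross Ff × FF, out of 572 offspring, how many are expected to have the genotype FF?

Punnett square for Ff × FF:
Offspring genotypes: 2 FF, 2 Ff
Total offspring: 4
Count with target: 2
Probability: 2/4 = 1/2
Expected count = 1/2 × 572 = 286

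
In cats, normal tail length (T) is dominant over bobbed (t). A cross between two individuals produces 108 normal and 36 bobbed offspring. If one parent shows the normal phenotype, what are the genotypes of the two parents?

Observed offspring: 108 normal, 36 bobbed
The observed ratio simplifies to 3:1. Bobbed (tt) offspring appear, so each parent must contribute one t allele. The parent stated to show normal carries T, so it is Tt. The other parent is then either Tt or tt: Tt × tt would give a 1:1 split, whereas Tt × Tt gives 3:1 — matching the data. So both parents are heterozygous (Tt × Tt).
Parent genotypes: Tt × Tt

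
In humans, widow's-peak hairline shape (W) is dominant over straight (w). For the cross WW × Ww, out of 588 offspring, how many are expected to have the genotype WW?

Punnett square for WW × Ww:
Offspring genotypes: 2 WW, 2 Ww
Total offspring: 4
Count with target: 2
Probability: 2/4 = 1/2
Expected count = 1/2 × 588 = 294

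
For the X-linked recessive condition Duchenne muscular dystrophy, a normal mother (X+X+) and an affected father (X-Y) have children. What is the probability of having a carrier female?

Cross: X+X+ × X-Y
Offspring: 2 X+X-, 2 X+Y
Probability of a carrier female: 2/4 = 1/2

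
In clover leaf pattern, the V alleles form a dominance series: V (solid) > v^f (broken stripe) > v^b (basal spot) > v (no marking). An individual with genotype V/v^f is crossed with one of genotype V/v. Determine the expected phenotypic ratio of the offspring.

Cross: V/v^f × V/v
Allele dominance: V > v^f > v^b > v
Offspring genotypes: 1 V/V, 1 V/v, 1 V/v^f, 1 v^f/v
Phenotype counts: 3 solid, 1 broken stripe
Ratio: 3 solid : 1 broken stripe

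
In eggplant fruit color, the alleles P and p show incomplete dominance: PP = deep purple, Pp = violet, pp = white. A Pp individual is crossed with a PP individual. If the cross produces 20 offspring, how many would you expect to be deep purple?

Punnett square for Pp × PP:
Offspring genotypes: 2 PP, 2 Pp
Phenotype counts: 2 deep purple, 2 violet
deep purple: 2 out of 4 → fraction 1/2
Expected count = 1/2 × 20 = 10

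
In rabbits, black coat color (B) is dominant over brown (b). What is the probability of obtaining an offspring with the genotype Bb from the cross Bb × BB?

Punnett square for Bb × BB:
Offspring genotypes: 2 BB, 2 Bb
Total offspring: 4
Count with target: 2
Probability: 2/4 = 1/2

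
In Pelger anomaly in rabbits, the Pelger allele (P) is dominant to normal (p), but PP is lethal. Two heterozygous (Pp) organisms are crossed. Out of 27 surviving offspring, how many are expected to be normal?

Cross: Pp × Pp
Punnett square offspring (before lethality): 1 PP, 2 Pp, 1 pp
The PP genotype is lethal (embryos die); surviving offspring: 2 Pp, 1 pp
normal: 1 out of 3 → fraction 1/3
Expected count = 1/3 × 27 = 9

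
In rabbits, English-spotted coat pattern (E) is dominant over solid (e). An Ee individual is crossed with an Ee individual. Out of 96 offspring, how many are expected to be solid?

Punnett square for Ee × Ee:
Offspring genotypes: 1 EE, 2 Ee, 1 ee
English-spotted: 3, solid: 1
solid: 1 out of 4 → fraction 1/4
Expected count = 1/4 × 96 = 24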